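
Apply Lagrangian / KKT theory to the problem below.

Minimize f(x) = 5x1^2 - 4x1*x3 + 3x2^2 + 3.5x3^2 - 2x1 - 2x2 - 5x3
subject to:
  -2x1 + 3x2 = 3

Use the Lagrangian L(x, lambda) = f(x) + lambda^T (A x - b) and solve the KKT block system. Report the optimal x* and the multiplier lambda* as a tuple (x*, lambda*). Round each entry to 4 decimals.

Form the Lagrangian:
  L(x, lambda) = (1/2) x^T Q x + c^T x + lambda^T (A x - b)
Stationarity (grad_x L = 0): Q x + c + A^T lambda = 0.
Primal feasibility: A x = b.

This gives the KKT block system:
  [ Q   A^T ] [ x     ]   [-c ]
  [ A    0  ] [ lambda ] = [ b ]

Solving the linear system:
  x*      = (0.211, 1.1407, 0.8349)
  lambda* = (-1.6147)
  f(x*)   = -1.0168

x* = (0.211, 1.1407, 0.8349), lambda* = (-1.6147)


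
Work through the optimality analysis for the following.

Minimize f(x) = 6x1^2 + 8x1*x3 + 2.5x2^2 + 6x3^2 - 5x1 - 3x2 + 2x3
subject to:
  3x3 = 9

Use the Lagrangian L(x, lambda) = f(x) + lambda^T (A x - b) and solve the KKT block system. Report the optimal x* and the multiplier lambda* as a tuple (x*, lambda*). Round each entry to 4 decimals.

Form the Lagrangian:
  L(x, lambda) = (1/2) x^T Q x + c^T x + lambda^T (A x - b)
Stationarity (grad_x L = 0): Q x + c + A^T lambda = 0.
Primal feasibility: A x = b.

This gives the KKT block system:
  [ Q   A^T ] [ x     ]   [-c ]
  [ A    0  ] [ lambda ] = [ b ]

Solving the linear system:
  x*      = (-1.5833, 0.6, 3)
  lambda* = (-8.4444)
  f(x*)   = 44.0583

x* = (-1.5833, 0.6, 3), lambda* = (-8.4444)


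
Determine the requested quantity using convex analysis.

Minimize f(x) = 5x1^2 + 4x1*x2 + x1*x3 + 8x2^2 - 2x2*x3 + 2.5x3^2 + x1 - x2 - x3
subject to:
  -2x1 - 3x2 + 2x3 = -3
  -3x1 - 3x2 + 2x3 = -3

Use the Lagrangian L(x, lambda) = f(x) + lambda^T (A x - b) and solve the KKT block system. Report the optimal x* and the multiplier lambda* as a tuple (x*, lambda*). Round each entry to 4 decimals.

Form the Lagrangian:
  L(x, lambda) = (1/2) x^T Q x + c^T x + lambda^T (A x - b)
Stationarity (grad_x L = 0): Q x + c + A^T lambda = 0.
Primal feasibility: A x = b.

This gives the KKT block system:
  [ Q   A^T ] [ x     ]   [-c ]
  [ A    0  ] [ lambda ] = [ b ]

Solving the linear system:
  x*      = (0, 0.5059, -0.7412)
  lambda* = (6.2941, -3.4353)
  f(x*)   = 4.4059

x* = (0, 0.5059, -0.7412), lambda* = (6.2941, -3.4353)


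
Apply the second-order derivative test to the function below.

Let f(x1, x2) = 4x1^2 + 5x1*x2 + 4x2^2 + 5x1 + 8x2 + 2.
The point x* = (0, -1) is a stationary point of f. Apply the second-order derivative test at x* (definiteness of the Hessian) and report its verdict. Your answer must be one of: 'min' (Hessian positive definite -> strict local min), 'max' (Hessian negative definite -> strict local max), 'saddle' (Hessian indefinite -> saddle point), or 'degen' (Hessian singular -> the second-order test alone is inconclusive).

Compute the Hessian H = grad^2 f:
  H = [[8, 5], [5, 8]]
Verify stationarity: grad f(x*) = H x* + g = (0, 0).
Eigenvalues of H: 3, 13.
Both eigenvalues > 0, so H is positive definite -> x* is a strict local min.

min


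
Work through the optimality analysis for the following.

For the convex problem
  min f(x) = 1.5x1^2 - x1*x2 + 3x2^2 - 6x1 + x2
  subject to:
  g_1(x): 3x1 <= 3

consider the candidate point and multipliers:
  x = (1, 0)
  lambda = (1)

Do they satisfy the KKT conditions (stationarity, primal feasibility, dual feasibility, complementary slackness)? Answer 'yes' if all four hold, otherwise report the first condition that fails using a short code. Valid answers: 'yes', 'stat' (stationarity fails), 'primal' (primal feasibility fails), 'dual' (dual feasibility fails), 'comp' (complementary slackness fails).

Gradient of f: grad f(x) = Q x + c = (-3, 0)
Constraint values g_i(x) = a_i^T x - b_i:
  g_1((1, 0)) = 0
Stationarity residual: grad f(x) + sum_i lambda_i a_i = (0, 0)
  -> stationarity OK
Primal feasibility (all g_i <= 0): OK
Dual feasibility (all lambda_i >= 0): OK
Complementary slackness (lambda_i * g_i(x) = 0 for all i): OK

Verdict: yes, KKT holds.

yes


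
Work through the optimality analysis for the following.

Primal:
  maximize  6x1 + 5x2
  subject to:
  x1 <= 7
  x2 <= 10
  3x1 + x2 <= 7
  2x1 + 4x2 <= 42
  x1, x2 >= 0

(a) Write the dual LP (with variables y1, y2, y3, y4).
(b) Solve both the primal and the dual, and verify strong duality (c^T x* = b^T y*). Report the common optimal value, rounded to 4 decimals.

The standard primal-dual pair for 'max c^T x s.t. A x <= b, x >= 0' is:
  Dual:  min b^T y  s.t.  A^T y >= c,  y >= 0.

So the dual LP is:
  minimize  7y1 + 10y2 + 7y3 + 42y4
  subject to:
    y1 + 3y3 + 2y4 >= 6
    y2 + y3 + 4y4 >= 5
    y1, y2, y3, y4 >= 0

Solving the primal: x* = (0, 7).
  primal value c^T x* = 35.
Solving the dual: y* = (0, 0, 5, 0).
  dual value b^T y* = 35.
Strong duality: c^T x* = b^T y*. Confirmed.

35


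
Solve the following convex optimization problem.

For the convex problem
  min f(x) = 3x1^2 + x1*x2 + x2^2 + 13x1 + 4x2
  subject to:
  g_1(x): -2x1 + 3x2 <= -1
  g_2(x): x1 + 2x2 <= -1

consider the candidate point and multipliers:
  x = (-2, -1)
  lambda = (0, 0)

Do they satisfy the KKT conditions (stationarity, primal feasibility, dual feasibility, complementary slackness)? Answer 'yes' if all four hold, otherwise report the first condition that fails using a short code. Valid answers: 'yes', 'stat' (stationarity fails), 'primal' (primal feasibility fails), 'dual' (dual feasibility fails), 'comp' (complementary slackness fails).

Gradient of f: grad f(x) = Q x + c = (0, 0)
Constraint values g_i(x) = a_i^T x - b_i:
  g_1((-2, -1)) = 2
  g_2((-2, -1)) = -3
Stationarity residual: grad f(x) + sum_i lambda_i a_i = (0, 0)
  -> stationarity OK
Primal feasibility (all g_i <= 0): FAILS
Dual feasibility (all lambda_i >= 0): OK
Complementary slackness (lambda_i * g_i(x) = 0 for all i): OK

Verdict: the first failing condition is primal_feasibility -> primal.

primal


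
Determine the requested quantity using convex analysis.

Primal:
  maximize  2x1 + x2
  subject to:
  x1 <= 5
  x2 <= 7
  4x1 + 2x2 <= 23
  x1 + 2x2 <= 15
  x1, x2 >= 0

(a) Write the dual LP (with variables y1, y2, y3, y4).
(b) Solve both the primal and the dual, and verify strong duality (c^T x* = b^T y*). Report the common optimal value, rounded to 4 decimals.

The standard primal-dual pair for 'max c^T x s.t. A x <= b, x >= 0' is:
  Dual:  min b^T y  s.t.  A^T y >= c,  y >= 0.

So the dual LP is:
  minimize  5y1 + 7y2 + 23y3 + 15y4
  subject to:
    y1 + 4y3 + y4 >= 2
    y2 + 2y3 + 2y4 >= 1
    y1, y2, y3, y4 >= 0

Solving the primal: x* = (2.6667, 6.1667).
  primal value c^T x* = 11.5.
Solving the dual: y* = (0, 0, 0.5, 0).
  dual value b^T y* = 11.5.
Strong duality: c^T x* = b^T y*. Confirmed.

11.5


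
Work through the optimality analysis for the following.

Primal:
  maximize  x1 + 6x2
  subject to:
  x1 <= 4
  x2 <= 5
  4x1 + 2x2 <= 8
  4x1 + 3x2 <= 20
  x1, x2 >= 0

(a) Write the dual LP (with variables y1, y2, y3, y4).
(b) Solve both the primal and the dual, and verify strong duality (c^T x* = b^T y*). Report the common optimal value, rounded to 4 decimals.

The standard primal-dual pair for 'max c^T x s.t. A x <= b, x >= 0' is:
  Dual:  min b^T y  s.t.  A^T y >= c,  y >= 0.

So the dual LP is:
  minimize  4y1 + 5y2 + 8y3 + 20y4
  subject to:
    y1 + 4y3 + 4y4 >= 1
    y2 + 2y3 + 3y4 >= 6
    y1, y2, y3, y4 >= 0

Solving the primal: x* = (0, 4).
  primal value c^T x* = 24.
Solving the dual: y* = (0, 0, 3, 0).
  dual value b^T y* = 24.
Strong duality: c^T x* = b^T y*. Confirmed.

24


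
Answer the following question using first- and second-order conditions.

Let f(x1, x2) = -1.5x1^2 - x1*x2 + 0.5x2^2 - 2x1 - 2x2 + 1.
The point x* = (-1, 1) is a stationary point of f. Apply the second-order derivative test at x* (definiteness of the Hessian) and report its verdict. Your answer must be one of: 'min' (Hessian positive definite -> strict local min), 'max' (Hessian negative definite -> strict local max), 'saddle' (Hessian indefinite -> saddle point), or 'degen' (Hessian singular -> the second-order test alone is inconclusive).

Compute the Hessian H = grad^2 f:
  H = [[-3, -1], [-1, 1]]
Verify stationarity: grad f(x*) = H x* + g = (0, 0).
Eigenvalues of H: -3.2361, 1.2361.
Eigenvalues have mixed signs, so H is indefinite -> x* is a saddle point.

saddle


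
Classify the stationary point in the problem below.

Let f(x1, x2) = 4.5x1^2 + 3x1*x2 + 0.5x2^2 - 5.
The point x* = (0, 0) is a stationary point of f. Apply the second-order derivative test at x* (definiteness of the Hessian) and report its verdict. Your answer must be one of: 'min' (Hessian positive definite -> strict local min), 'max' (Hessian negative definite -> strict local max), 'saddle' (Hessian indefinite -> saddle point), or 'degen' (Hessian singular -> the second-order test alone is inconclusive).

Compute the Hessian H = grad^2 f:
  H = [[9, 3], [3, 1]]
Verify stationarity: grad f(x*) = H x* + g = (0, 0).
Eigenvalues of H: 0, 10.
H has a zero eigenvalue (singular; positive semidefinite but not definite), so H is neither positive definite, negative definite, nor indefinite. The second-order test alone is inconclusive -> degen.
(Indeed, f is constant along the null direction of H through x*, so x* is not a strict local extremum.)

degen


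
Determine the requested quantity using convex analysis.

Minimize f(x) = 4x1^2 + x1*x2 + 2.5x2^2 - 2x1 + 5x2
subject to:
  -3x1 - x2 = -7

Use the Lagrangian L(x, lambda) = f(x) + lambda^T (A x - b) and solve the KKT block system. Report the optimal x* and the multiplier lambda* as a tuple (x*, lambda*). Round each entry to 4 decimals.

Form the Lagrangian:
  L(x, lambda) = (1/2) x^T Q x + c^T x + lambda^T (A x - b)
Stationarity (grad_x L = 0): Q x + c + A^T lambda = 0.
Primal feasibility: A x = b.

This gives the KKT block system:
  [ Q   A^T ] [ x     ]   [-c ]
  [ A    0  ] [ lambda ] = [ b ]

Solving the linear system:
  x*      = (2.4468, -0.3404)
  lambda* = (5.7447)
  f(x*)   = 16.8085

x* = (2.4468, -0.3404), lambda* = (5.7447)


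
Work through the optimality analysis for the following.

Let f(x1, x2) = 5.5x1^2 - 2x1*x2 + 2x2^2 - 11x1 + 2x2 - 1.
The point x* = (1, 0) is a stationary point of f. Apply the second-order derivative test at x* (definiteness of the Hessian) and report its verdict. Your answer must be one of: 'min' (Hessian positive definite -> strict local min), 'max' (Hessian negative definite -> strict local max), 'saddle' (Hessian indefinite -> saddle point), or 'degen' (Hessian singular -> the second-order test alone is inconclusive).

Compute the Hessian H = grad^2 f:
  H = [[11, -2], [-2, 4]]
Verify stationarity: grad f(x*) = H x* + g = (0, 0).
Eigenvalues of H: 3.4689, 11.5311.
Both eigenvalues > 0, so H is positive definite -> x* is a strict local min.

min


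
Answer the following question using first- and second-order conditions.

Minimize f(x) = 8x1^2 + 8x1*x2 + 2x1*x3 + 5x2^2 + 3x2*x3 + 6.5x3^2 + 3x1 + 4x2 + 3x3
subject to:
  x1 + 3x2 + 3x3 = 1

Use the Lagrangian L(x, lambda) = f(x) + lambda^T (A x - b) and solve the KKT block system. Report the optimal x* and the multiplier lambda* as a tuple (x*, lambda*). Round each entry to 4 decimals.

Form the Lagrangian:
  L(x, lambda) = (1/2) x^T Q x + c^T x + lambda^T (A x - b)
Stationarity (grad_x L = 0): Q x + c + A^T lambda = 0.
Primal feasibility: A x = b.

This gives the KKT block system:
  [ Q   A^T ] [ x     ]   [-c ]
  [ A    0  ] [ lambda ] = [ b ]

Solving the linear system:
  x*      = (-0.2278, 0.2623, 0.1469)
  lambda* = (-1.7472)
  f(x*)   = 1.2769

x* = (-0.2278, 0.2623, 0.1469), lambda* = (-1.7472)


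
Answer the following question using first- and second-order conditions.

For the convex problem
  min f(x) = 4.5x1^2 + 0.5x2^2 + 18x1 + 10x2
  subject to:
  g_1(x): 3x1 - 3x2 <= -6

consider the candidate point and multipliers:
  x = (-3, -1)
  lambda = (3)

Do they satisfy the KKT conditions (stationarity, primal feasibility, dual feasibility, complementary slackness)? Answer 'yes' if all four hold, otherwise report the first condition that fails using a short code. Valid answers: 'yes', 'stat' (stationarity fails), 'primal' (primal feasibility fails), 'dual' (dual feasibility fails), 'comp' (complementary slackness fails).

Gradient of f: grad f(x) = Q x + c = (-9, 9)
Constraint values g_i(x) = a_i^T x - b_i:
  g_1((-3, -1)) = 0
Stationarity residual: grad f(x) + sum_i lambda_i a_i = (0, 0)
  -> stationarity OK
Primal feasibility (all g_i <= 0): OK
Dual feasibility (all lambda_i >= 0): OK
Complementary slackness (lambda_i * g_i(x) = 0 for all i): OK

Verdict: yes, KKT holds.

yes


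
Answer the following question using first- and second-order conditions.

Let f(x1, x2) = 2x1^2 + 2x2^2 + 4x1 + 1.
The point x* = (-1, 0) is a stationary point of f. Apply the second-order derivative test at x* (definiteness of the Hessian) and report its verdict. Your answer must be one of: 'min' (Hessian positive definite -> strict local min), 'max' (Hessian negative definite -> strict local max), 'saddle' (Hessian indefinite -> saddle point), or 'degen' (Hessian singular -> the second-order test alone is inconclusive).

Compute the Hessian H = grad^2 f:
  H = [[4, 0], [0, 4]]
Verify stationarity: grad f(x*) = H x* + g = (0, 0).
Eigenvalues of H: 4, 4.
Both eigenvalues > 0, so H is positive definite -> x* is a strict local min.

min


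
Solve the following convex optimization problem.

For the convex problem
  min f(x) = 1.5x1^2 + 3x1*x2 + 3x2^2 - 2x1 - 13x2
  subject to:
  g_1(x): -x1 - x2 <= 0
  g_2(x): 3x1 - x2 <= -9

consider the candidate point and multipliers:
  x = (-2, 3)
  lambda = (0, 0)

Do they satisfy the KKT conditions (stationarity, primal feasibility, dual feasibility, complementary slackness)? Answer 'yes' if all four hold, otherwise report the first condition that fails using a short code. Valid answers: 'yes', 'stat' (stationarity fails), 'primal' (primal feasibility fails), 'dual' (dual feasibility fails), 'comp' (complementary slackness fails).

Gradient of f: grad f(x) = Q x + c = (1, -1)
Constraint values g_i(x) = a_i^T x - b_i:
  g_1((-2, 3)) = -1
  g_2((-2, 3)) = 0
Stationarity residual: grad f(x) + sum_i lambda_i a_i = (1, -1)
  -> stationarity FAILS
Primal feasibility (all g_i <= 0): OK
Dual feasibility (all lambda_i >= 0): OK
Complementary slackness (lambda_i * g_i(x) = 0 for all i): OK

Verdict: the first failing condition is stationarity -> stat.

stat


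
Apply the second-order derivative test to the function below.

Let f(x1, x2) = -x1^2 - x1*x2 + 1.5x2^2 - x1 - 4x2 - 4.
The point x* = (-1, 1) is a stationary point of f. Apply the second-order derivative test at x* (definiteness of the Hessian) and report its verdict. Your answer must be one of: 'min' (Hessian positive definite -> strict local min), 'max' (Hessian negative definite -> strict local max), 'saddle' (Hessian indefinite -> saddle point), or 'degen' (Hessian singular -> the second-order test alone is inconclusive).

Compute the Hessian H = grad^2 f:
  H = [[-2, -1], [-1, 3]]
Verify stationarity: grad f(x*) = H x* + g = (0, 0).
Eigenvalues of H: -2.1926, 3.1926.
Eigenvalues have mixed signs, so H is indefinite -> x* is a saddle point.

saddle


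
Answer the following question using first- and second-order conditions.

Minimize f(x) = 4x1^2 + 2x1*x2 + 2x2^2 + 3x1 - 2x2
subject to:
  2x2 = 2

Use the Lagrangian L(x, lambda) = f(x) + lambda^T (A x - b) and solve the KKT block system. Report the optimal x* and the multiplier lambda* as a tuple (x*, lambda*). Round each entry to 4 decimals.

Form the Lagrangian:
  L(x, lambda) = (1/2) x^T Q x + c^T x + lambda^T (A x - b)
Stationarity (grad_x L = 0): Q x + c + A^T lambda = 0.
Primal feasibility: A x = b.

This gives the KKT block system:
  [ Q   A^T ] [ x     ]   [-c ]
  [ A    0  ] [ lambda ] = [ b ]

Solving the linear system:
  x*      = (-0.625, 1)
  lambda* = (-0.375)
  f(x*)   = -1.5625

x* = (-0.625, 1), lambda* = (-0.375)


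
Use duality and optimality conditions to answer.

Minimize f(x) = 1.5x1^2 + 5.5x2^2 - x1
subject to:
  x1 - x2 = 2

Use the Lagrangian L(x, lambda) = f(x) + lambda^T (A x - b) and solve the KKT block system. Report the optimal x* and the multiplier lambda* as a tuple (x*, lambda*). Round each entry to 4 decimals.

Form the Lagrangian:
  L(x, lambda) = (1/2) x^T Q x + c^T x + lambda^T (A x - b)
Stationarity (grad_x L = 0): Q x + c + A^T lambda = 0.
Primal feasibility: A x = b.

This gives the KKT block system:
  [ Q   A^T ] [ x     ]   [-c ]
  [ A    0  ] [ lambda ] = [ b ]

Solving the linear system:
  x*      = (1.6429, -0.3571)
  lambda* = (-3.9286)
  f(x*)   = 3.1071

x* = (1.6429, -0.3571), lambda* = (-3.9286)


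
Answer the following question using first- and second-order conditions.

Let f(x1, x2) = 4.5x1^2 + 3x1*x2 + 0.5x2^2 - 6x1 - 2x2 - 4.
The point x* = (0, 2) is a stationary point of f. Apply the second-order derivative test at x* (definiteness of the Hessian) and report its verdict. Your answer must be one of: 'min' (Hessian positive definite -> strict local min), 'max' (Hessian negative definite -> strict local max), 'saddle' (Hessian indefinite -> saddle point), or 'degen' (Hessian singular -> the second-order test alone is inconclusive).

Compute the Hessian H = grad^2 f:
  H = [[9, 3], [3, 1]]
Verify stationarity: grad f(x*) = H x* + g = (0, 0).
Eigenvalues of H: 0, 10.
H has a zero eigenvalue (singular; positive semidefinite but not definite), so H is neither positive definite, negative definite, nor indefinite. The second-order test alone is inconclusive -> degen.
(Indeed, f is constant along the null direction of H through x*, so x* is not a strict local extremum.)

degen


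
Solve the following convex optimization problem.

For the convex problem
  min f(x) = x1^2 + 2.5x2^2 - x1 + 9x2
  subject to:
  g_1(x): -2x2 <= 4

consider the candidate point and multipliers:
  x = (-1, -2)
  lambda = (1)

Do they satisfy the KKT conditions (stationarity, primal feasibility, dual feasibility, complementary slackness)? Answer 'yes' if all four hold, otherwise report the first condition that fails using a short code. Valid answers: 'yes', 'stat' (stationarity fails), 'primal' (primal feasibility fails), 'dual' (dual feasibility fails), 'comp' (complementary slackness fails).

Gradient of f: grad f(x) = Q x + c = (-3, -1)
Constraint values g_i(x) = a_i^T x - b_i:
  g_1((-1, -2)) = 0
Stationarity residual: grad f(x) + sum_i lambda_i a_i = (-3, -3)
  -> stationarity FAILS
Primal feasibility (all g_i <= 0): OK
Dual feasibility (all lambda_i >= 0): OK
Complementary slackness (lambda_i * g_i(x) = 0 for all i): OK

Verdict: the first failing condition is stationarity -> stat.

stat


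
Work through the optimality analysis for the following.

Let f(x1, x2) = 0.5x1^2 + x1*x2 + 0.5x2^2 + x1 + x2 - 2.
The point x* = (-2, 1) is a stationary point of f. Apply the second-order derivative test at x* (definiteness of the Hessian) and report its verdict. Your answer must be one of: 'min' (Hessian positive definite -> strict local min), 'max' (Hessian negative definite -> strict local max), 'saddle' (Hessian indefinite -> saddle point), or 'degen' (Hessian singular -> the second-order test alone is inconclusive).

Compute the Hessian H = grad^2 f:
  H = [[1, 1], [1, 1]]
Verify stationarity: grad f(x*) = H x* + g = (0, 0).
Eigenvalues of H: 0, 2.
H has a zero eigenvalue (singular; positive semidefinite but not definite), so H is neither positive definite, negative definite, nor indefinite. The second-order test alone is inconclusive -> degen.
(Indeed, f is constant along the null direction of H through x*, so x* is not a strict local extremum.)

degen


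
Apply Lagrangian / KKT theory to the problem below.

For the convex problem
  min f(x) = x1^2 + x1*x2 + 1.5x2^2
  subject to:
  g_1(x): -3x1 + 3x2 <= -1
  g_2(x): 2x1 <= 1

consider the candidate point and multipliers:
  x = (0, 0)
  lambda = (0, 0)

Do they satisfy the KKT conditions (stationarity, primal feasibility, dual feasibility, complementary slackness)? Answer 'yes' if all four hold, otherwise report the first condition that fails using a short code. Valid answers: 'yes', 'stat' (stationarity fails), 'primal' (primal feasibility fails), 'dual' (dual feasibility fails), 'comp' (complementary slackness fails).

Gradient of f: grad f(x) = Q x + c = (0, 0)
Constraint values g_i(x) = a_i^T x - b_i:
  g_1((0, 0)) = 1
  g_2((0, 0)) = -1
Stationarity residual: grad f(x) + sum_i lambda_i a_i = (0, 0)
  -> stationarity OK
Primal feasibility (all g_i <= 0): FAILS
Dual feasibility (all lambda_i >= 0): OK
Complementary slackness (lambda_i * g_i(x) = 0 for all i): OK

Verdict: the first failing condition is primal_feasibility -> primal.

primal


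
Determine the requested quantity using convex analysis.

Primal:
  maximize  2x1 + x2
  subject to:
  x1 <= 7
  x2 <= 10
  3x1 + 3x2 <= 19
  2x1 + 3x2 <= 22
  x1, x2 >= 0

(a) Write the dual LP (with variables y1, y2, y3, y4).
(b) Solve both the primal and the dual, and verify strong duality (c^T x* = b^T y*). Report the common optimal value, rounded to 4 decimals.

The standard primal-dual pair for 'max c^T x s.t. A x <= b, x >= 0' is:
  Dual:  min b^T y  s.t.  A^T y >= c,  y >= 0.

So the dual LP is:
  minimize  7y1 + 10y2 + 19y3 + 22y4
  subject to:
    y1 + 3y3 + 2y4 >= 2
    y2 + 3y3 + 3y4 >= 1
    y1, y2, y3, y4 >= 0

Solving the primal: x* = (6.3333, 0).
  primal value c^T x* = 12.6667.
Solving the dual: y* = (0, 0, 0.6667, 0).
  dual value b^T y* = 12.6667.
Strong duality: c^T x* = b^T y*. Confirmed.

12.6667


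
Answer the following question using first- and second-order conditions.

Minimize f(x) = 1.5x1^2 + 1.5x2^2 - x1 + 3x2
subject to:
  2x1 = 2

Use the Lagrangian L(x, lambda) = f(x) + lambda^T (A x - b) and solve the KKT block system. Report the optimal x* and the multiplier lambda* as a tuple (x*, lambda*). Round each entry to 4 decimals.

Form the Lagrangian:
  L(x, lambda) = (1/2) x^T Q x + c^T x + lambda^T (A x - b)
Stationarity (grad_x L = 0): Q x + c + A^T lambda = 0.
Primal feasibility: A x = b.

This gives the KKT block system:
  [ Q   A^T ] [ x     ]   [-c ]
  [ A    0  ] [ lambda ] = [ b ]

Solving the linear system:
  x*      = (1, -1)
  lambda* = (-1)
  f(x*)   = -1

x* = (1, -1), lambda* = (-1)


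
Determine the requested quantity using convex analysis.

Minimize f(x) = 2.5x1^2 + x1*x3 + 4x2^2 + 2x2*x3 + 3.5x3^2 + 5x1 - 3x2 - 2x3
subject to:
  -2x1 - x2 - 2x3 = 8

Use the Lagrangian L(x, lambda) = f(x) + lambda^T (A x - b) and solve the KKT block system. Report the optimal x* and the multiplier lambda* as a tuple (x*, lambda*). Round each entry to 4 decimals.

Form the Lagrangian:
  L(x, lambda) = (1/2) x^T Q x + c^T x + lambda^T (A x - b)
Stationarity (grad_x L = 0): Q x + c + A^T lambda = 0.
Primal feasibility: A x = b.

This gives the KKT block system:
  [ Q   A^T ] [ x     ]   [-c ]
  [ A    0  ] [ lambda ] = [ b ]

Solving the linear system:
  x*      = (-3.0882, -0.1176, -0.8529)
  lambda* = (-5.6471)
  f(x*)   = 15.8971

x* = (-3.0882, -0.1176, -0.8529), lambda* = (-5.6471)


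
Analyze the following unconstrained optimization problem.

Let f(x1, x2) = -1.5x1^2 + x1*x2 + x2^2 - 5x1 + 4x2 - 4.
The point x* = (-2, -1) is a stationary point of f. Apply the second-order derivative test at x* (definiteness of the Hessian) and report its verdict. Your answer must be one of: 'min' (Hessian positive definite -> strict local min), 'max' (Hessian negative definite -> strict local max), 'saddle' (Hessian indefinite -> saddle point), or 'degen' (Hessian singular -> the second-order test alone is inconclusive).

Compute the Hessian H = grad^2 f:
  H = [[-3, 1], [1, 2]]
Verify stationarity: grad f(x*) = H x* + g = (0, 0).
Eigenvalues of H: -3.1926, 2.1926.
Eigenvalues have mixed signs, so H is indefinite -> x* is a saddle point.

saddle


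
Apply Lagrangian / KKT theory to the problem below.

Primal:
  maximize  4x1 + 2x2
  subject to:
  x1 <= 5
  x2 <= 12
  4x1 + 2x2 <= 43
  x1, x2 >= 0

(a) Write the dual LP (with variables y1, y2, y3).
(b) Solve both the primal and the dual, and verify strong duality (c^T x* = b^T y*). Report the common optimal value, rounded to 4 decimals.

The standard primal-dual pair for 'max c^T x s.t. A x <= b, x >= 0' is:
  Dual:  min b^T y  s.t.  A^T y >= c,  y >= 0.

So the dual LP is:
  minimize  5y1 + 12y2 + 43y3
  subject to:
    y1 + 4y3 >= 4
    y2 + 2y3 >= 2
    y1, y2, y3 >= 0

Solving the primal: x* = (4.75, 12).
  primal value c^T x* = 43.
Solving the dual: y* = (0, 0, 1).
  dual value b^T y* = 43.
Strong duality: c^T x* = b^T y*. Confirmed.

43


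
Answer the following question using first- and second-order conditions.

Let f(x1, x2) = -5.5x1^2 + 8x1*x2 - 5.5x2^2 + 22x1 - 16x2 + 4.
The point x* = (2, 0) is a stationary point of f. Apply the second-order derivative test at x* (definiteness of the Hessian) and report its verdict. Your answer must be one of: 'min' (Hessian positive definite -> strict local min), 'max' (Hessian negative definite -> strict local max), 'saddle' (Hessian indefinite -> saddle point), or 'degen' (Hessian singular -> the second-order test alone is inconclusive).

Compute the Hessian H = grad^2 f:
  H = [[-11, 8], [8, -11]]
Verify stationarity: grad f(x*) = H x* + g = (0, 0).
Eigenvalues of H: -19, -3.
Both eigenvalues < 0, so H is negative definite -> x* is a strict local max.

max


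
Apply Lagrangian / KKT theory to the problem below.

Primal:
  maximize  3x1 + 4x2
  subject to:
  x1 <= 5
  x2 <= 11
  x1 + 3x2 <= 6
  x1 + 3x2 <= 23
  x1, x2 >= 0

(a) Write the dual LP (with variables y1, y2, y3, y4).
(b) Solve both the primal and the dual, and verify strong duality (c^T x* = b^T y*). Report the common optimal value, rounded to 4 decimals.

The standard primal-dual pair for 'max c^T x s.t. A x <= b, x >= 0' is:
  Dual:  min b^T y  s.t.  A^T y >= c,  y >= 0.

So the dual LP is:
  minimize  5y1 + 11y2 + 6y3 + 23y4
  subject to:
    y1 + y3 + y4 >= 3
    y2 + 3y3 + 3y4 >= 4
    y1, y2, y3, y4 >= 0

Solving the primal: x* = (5, 0.3333).
  primal value c^T x* = 16.3333.
Solving the dual: y* = (1.6667, 0, 1.3333, 0).
  dual value b^T y* = 16.3333.
Strong duality: c^T x* = b^T y*. Confirmed.

16.3333


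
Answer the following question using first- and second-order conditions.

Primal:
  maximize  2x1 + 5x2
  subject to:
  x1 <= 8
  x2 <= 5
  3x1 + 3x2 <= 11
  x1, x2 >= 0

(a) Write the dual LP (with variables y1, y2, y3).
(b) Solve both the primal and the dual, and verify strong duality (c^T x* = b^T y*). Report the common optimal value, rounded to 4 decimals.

The standard primal-dual pair for 'max c^T x s.t. A x <= b, x >= 0' is:
  Dual:  min b^T y  s.t.  A^T y >= c,  y >= 0.

So the dual LP is:
  minimize  8y1 + 5y2 + 11y3
  subject to:
    y1 + 3y3 >= 2
    y2 + 3y3 >= 5
    y1, y2, y3 >= 0

Solving the primal: x* = (0, 3.6667).
  primal value c^T x* = 18.3333.
Solving the dual: y* = (0, 0, 1.6667).
  dual value b^T y* = 18.3333.
Strong duality: c^T x* = b^T y*. Confirmed.

18.3333


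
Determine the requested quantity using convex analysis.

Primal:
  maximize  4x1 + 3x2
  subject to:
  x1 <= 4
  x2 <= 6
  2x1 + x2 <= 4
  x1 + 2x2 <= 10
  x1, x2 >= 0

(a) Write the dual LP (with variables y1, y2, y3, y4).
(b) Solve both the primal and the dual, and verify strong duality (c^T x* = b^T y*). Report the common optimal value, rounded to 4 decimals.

The standard primal-dual pair for 'max c^T x s.t. A x <= b, x >= 0' is:
  Dual:  min b^T y  s.t.  A^T y >= c,  y >= 0.

So the dual LP is:
  minimize  4y1 + 6y2 + 4y3 + 10y4
  subject to:
    y1 + 2y3 + y4 >= 4
    y2 + y3 + 2y4 >= 3
    y1, y2, y3, y4 >= 0

Solving the primal: x* = (0, 4).
  primal value c^T x* = 12.
Solving the dual: y* = (0, 0, 3, 0).
  dual value b^T y* = 12.
Strong duality: c^T x* = b^T y*. Confirmed.

12


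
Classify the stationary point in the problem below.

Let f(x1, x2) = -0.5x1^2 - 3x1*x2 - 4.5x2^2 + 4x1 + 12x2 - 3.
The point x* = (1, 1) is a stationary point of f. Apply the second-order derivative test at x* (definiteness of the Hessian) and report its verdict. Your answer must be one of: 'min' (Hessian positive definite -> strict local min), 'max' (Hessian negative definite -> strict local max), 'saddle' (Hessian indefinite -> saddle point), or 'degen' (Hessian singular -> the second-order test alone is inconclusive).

Compute the Hessian H = grad^2 f:
  H = [[-1, -3], [-3, -9]]
Verify stationarity: grad f(x*) = H x* + g = (0, 0).
Eigenvalues of H: -10, 0.
H has a zero eigenvalue (singular; negative semidefinite but not definite), so H is neither positive definite, negative definite, nor indefinite. The second-order test alone is inconclusive -> degen.
(Indeed, f is constant along the null direction of H through x*, so x* is not a strict local extremum.)

degen


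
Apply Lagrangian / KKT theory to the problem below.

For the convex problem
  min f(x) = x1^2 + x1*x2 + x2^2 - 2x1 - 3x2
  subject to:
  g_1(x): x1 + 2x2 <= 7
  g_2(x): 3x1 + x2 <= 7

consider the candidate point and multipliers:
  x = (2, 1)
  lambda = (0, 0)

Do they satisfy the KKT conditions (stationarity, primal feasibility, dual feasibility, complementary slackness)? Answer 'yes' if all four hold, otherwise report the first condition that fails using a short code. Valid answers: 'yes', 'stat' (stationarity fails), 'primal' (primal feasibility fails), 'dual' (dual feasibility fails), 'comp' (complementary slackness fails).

Gradient of f: grad f(x) = Q x + c = (3, 1)
Constraint values g_i(x) = a_i^T x - b_i:
  g_1((2, 1)) = -3
  g_2((2, 1)) = 0
Stationarity residual: grad f(x) + sum_i lambda_i a_i = (3, 1)
  -> stationarity FAILS
Primal feasibility (all g_i <= 0): OK
Dual feasibility (all lambda_i >= 0): OK
Complementary slackness (lambda_i * g_i(x) = 0 for all i): OK

Verdict: the first failing condition is stationarity -> stat.

stat


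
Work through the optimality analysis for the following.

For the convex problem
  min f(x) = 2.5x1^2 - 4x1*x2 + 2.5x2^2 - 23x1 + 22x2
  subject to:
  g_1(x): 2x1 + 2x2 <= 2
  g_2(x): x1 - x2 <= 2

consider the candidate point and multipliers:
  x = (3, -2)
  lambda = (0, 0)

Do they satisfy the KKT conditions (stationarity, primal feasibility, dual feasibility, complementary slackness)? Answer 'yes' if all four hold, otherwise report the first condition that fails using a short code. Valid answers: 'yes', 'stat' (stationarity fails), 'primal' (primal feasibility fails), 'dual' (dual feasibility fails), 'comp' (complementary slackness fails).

Gradient of f: grad f(x) = Q x + c = (0, 0)
Constraint values g_i(x) = a_i^T x - b_i:
  g_1((3, -2)) = 0
  g_2((3, -2)) = 3
Stationarity residual: grad f(x) + sum_i lambda_i a_i = (0, 0)
  -> stationarity OK
Primal feasibility (all g_i <= 0): FAILS
Dual feasibility (all lambda_i >= 0): OK
Complementary slackness (lambda_i * g_i(x) = 0 for all i): OK

Verdict: the first failing condition is primal_feasibility -> primal.

primal


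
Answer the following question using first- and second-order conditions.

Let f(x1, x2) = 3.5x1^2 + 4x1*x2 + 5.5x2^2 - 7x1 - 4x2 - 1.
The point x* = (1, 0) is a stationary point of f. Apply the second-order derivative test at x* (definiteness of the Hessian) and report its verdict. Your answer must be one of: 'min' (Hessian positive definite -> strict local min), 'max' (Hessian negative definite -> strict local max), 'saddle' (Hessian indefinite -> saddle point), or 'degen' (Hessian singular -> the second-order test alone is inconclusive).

Compute the Hessian H = grad^2 f:
  H = [[7, 4], [4, 11]]
Verify stationarity: grad f(x*) = H x* + g = (0, 0).
Eigenvalues of H: 4.5279, 13.4721.
Both eigenvalues > 0, so H is positive definite -> x* is a strict local min.

min


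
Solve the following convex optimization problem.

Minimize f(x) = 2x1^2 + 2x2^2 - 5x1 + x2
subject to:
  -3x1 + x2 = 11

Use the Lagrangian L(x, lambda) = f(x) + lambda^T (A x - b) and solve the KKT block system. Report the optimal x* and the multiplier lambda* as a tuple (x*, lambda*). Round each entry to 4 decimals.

Form the Lagrangian:
  L(x, lambda) = (1/2) x^T Q x + c^T x + lambda^T (A x - b)
Stationarity (grad_x L = 0): Q x + c + A^T lambda = 0.
Primal feasibility: A x = b.

This gives the KKT block system:
  [ Q   A^T ] [ x     ]   [-c ]
  [ A    0  ] [ lambda ] = [ b ]

Solving the linear system:
  x*      = (-3.25, 1.25)
  lambda* = (-6)
  f(x*)   = 41.75

x* = (-3.25, 1.25), lambda* = (-6)


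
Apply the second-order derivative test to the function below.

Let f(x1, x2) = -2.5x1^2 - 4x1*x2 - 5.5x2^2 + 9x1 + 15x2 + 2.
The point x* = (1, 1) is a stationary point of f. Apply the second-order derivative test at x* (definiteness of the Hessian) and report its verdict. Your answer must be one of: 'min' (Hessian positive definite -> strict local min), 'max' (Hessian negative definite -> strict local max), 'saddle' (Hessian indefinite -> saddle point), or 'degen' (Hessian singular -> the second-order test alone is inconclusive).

Compute the Hessian H = grad^2 f:
  H = [[-5, -4], [-4, -11]]
Verify stationarity: grad f(x*) = H x* + g = (0, 0).
Eigenvalues of H: -13, -3.
Both eigenvalues < 0, so H is negative definite -> x* is a strict local max.

max


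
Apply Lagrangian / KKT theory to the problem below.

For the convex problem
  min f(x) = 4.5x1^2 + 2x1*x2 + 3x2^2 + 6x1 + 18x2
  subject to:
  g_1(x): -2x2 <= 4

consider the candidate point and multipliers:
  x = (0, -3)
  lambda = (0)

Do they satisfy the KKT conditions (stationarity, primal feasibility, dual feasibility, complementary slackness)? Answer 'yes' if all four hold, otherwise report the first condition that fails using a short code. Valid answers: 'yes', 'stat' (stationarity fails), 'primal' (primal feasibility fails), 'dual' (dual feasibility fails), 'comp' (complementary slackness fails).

Gradient of f: grad f(x) = Q x + c = (0, 0)
Constraint values g_i(x) = a_i^T x - b_i:
  g_1((0, -3)) = 2
Stationarity residual: grad f(x) + sum_i lambda_i a_i = (0, 0)
  -> stationarity OK
Primal feasibility (all g_i <= 0): FAILS
Dual feasibility (all lambda_i >= 0): OK
Complementary slackness (lambda_i * g_i(x) = 0 for all i): OK

Verdict: the first failing condition is primal_feasibility -> primal.

primal


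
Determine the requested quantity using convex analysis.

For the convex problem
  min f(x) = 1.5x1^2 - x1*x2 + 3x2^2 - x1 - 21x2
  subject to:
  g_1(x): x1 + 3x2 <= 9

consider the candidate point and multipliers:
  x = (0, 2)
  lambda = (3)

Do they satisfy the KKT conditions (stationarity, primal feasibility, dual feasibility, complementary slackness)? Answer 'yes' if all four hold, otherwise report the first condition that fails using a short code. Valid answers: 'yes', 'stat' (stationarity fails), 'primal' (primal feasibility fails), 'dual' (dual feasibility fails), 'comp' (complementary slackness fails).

Gradient of f: grad f(x) = Q x + c = (-3, -9)
Constraint values g_i(x) = a_i^T x - b_i:
  g_1((0, 2)) = -3
Stationarity residual: grad f(x) + sum_i lambda_i a_i = (0, 0)
  -> stationarity OK
Primal feasibility (all g_i <= 0): OK
Dual feasibility (all lambda_i >= 0): OK
Complementary slackness (lambda_i * g_i(x) = 0 for all i): FAILS

Verdict: the first failing condition is complementary_slackness -> comp.

comp


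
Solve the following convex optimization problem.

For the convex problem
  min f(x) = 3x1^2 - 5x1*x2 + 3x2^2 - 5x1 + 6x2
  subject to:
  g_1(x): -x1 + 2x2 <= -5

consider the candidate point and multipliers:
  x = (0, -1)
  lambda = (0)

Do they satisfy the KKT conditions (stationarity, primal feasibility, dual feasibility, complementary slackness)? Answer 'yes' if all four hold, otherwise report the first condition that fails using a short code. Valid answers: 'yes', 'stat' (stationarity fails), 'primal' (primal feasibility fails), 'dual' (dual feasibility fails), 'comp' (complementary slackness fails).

Gradient of f: grad f(x) = Q x + c = (0, 0)
Constraint values g_i(x) = a_i^T x - b_i:
  g_1((0, -1)) = 3
Stationarity residual: grad f(x) + sum_i lambda_i a_i = (0, 0)
  -> stationarity OK
Primal feasibility (all g_i <= 0): FAILS
Dual feasibility (all lambda_i >= 0): OK
Complementary slackness (lambda_i * g_i(x) = 0 for all i): OK

Verdict: the first failing condition is primal_feasibility -> primal.

primal


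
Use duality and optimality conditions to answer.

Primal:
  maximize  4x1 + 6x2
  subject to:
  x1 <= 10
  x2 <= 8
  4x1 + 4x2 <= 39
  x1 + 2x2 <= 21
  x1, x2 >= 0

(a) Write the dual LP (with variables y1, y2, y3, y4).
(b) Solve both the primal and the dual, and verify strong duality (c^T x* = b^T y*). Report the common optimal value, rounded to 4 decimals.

The standard primal-dual pair for 'max c^T x s.t. A x <= b, x >= 0' is:
  Dual:  min b^T y  s.t.  A^T y >= c,  y >= 0.

So the dual LP is:
  minimize  10y1 + 8y2 + 39y3 + 21y4
  subject to:
    y1 + 4y3 + y4 >= 4
    y2 + 4y3 + 2y4 >= 6
    y1, y2, y3, y4 >= 0

Solving the primal: x* = (1.75, 8).
  primal value c^T x* = 55.
Solving the dual: y* = (0, 2, 1, 0).
  dual value b^T y* = 55.
Strong duality: c^T x* = b^T y*. Confirmed.

55


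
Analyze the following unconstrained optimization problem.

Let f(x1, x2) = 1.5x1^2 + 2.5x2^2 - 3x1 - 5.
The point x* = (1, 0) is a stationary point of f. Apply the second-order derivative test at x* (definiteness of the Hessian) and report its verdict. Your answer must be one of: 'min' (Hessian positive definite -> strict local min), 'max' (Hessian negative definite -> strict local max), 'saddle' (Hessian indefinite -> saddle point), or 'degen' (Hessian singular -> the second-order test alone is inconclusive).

Compute the Hessian H = grad^2 f:
  H = [[3, 0], [0, 5]]
Verify stationarity: grad f(x*) = H x* + g = (0, 0).
Eigenvalues of H: 3, 5.
Both eigenvalues > 0, so H is positive definite -> x* is a strict local min.

min


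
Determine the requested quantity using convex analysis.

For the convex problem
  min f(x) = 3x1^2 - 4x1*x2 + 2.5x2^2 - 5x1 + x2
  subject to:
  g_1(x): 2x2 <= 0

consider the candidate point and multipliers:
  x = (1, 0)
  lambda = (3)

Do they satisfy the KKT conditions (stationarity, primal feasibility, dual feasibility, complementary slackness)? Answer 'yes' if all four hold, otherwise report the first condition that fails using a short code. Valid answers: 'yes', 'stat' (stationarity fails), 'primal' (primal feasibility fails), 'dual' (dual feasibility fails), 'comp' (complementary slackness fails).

Gradient of f: grad f(x) = Q x + c = (1, -3)
Constraint values g_i(x) = a_i^T x - b_i:
  g_1((1, 0)) = 0
Stationarity residual: grad f(x) + sum_i lambda_i a_i = (1, 3)
  -> stationarity FAILS
Primal feasibility (all g_i <= 0): OK
Dual feasibility (all lambda_i >= 0): OK
Complementary slackness (lambda_i * g_i(x) = 0 for all i): OK

Verdict: the first failing condition is stationarity -> stat.

stat


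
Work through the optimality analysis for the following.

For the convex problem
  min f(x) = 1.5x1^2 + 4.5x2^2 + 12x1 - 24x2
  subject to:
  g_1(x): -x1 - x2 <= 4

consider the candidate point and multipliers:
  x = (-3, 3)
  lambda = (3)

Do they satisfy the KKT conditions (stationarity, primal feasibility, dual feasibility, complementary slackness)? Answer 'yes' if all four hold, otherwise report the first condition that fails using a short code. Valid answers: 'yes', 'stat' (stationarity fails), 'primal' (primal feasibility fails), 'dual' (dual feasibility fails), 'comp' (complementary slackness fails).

Gradient of f: grad f(x) = Q x + c = (3, 3)
Constraint values g_i(x) = a_i^T x - b_i:
  g_1((-3, 3)) = -4
Stationarity residual: grad f(x) + sum_i lambda_i a_i = (0, 0)
  -> stationarity OK
Primal feasibility (all g_i <= 0): OK
Dual feasibility (all lambda_i >= 0): OK
Complementary slackness (lambda_i * g_i(x) = 0 for all i): FAILS

Verdict: the first failing condition is complementary_slackness -> comp.

comp


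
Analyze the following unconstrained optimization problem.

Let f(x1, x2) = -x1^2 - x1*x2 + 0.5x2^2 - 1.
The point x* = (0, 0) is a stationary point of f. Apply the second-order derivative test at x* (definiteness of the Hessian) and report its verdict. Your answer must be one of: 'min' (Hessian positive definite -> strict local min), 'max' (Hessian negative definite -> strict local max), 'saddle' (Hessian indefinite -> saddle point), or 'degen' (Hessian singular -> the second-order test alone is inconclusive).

Compute the Hessian H = grad^2 f:
  H = [[-2, -1], [-1, 1]]
Verify stationarity: grad f(x*) = H x* + g = (0, 0).
Eigenvalues of H: -2.3028, 1.3028.
Eigenvalues have mixed signs, so H is indefinite -> x* is a saddle point.

saddle
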